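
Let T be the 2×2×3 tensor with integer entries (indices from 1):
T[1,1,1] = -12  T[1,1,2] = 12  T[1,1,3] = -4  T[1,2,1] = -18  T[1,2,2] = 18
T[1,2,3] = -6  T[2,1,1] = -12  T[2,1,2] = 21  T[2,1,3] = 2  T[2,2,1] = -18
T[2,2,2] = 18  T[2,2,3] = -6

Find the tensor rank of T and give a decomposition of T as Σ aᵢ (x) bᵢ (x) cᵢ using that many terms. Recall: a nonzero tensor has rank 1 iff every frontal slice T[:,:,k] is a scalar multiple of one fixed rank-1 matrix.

rank(T) = 2

Lower bound: the mode-2 unfolding of T (rows indexed by j, columns by (i,k) = (1,1), (1,2), (1,3), (2,1), (2,2), (2,3)) is [[-12, 12, -4, -12, 21, 2], [-18, 18, -6, -18, 18, -6]].
There the 2×2 minor on rows j ∈ {1, 2}, columns (i,k) ∈ {(1,1), (2,2)} is det [[-12, 21], [-18, 18]] = 162 ≠ 0, so this unfolding has rank ≥ 2; CP rank is at least every unfolding rank, so rank(T) ≥ 2. (This is only a lower bound: in general the CP rank may exceed every unfolding rank, so we still need to exhibit 2 rank-1 terms summing to T.)
Upper bound — finding two terms. Write S_k = T[:,:,k] for the frontal slices: S₁ = [[-12, -18], [-12, -18]], S₂ = [[12, 18], [21, 18]], S₃ = [[-4, -6], [2, -6]].
If T = a₁ (x) b₁ (x) c₁ + a₂ (x) b₂ (x) c₂ then each S_k = c₁[k]·a₁b₁ᵀ + c₂[k]·a₂b₂ᵀ. S₁ and S₂ are linearly independent, so a₁b₁ᵀ and a₂b₂ᵀ must span the same plane of matrices: they are the rank-1 matrices of the form x·S₁ + y·S₂.
det(x·S₁ + y·S₂) is 162·xy − 162·y² = 162·(x − y)(y), vanishing at (x:y) = (1:1) and (1:0).
M₁ = S₁ + S₂ = [[0, 0], [9, 0]] = 9·[0, 1][1, 0]ᵀ and M₂ = S₁ = [[-12, -18], [-12, -18]] = (-6)·[1, 1][2, 3]ᵀ, so take a₁ = [0, 1], b₁ = [1, 0], a₂ = [1, 1], b₂ = [2, 3].
Each slice is an integer combination of E₁ = a₁b₁ᵀ and E₂ = a₂b₂ᵀ: S₁ = −6·E₂, S₂ = 9·E₁ + 6·E₂, S₃ = 6·E₁ − 2·E₂; reading off coefficients, c₁ = [0, 9, 6] and c₂ = [-6, 6, -2].
Hence T = [0, 1] (x) [1, 0] (x) [0, 9, 6] + [1, 1] (x) [2, 3] (x) [-6, 6, -2], so rank(T) ≤ 2.
These bounds meet, so rank(T) = 2.
Check entry T[1,2,3] = -6: (0)·(0)·(6) + (1)·(3)·(-2) = -6.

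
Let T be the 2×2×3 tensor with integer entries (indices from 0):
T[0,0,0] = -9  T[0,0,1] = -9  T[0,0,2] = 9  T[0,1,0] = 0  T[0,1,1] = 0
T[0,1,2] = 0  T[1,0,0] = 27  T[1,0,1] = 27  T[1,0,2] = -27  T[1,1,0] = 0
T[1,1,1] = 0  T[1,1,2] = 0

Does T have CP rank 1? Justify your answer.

Yes

The mode-1 fibre T[:,0,0] = [-9, 27] gives a = [1, -3] (primitive direction); the mode-2 fibre T[0,:,0] = [-9, 0] gives b = [1, 0]; then c[k] = T[0,0,k] / (a[0]·b[0]) = [-9, -9, 9] / 1 = [-9, -9, 9].
Expanding [1, -3] (x) [1, 0] (x) [-9, -9, 9] reproduces all 12 entries of T, so T = [1, -3] (x) [1, 0] (x) [-9, -9, 9] and rank(T) ≤ 1.
Equivalently every frontal slice T[:,:,k] is c[k] times the rank-1 matrix [1, -3] (x) [1, 0]. So T has rank 1 (it is nonzero).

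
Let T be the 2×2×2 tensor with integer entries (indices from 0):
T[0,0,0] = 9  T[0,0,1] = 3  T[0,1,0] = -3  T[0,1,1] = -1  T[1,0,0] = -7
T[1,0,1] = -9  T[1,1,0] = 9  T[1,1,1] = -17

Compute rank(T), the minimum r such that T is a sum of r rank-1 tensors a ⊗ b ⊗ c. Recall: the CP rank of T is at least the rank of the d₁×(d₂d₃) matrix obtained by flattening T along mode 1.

2

Lower bound: the mode-3 unfolding of T (rows indexed by k, columns by (i,j) = (0,0), (0,1), (1,0), (1,1)) is [[9, -3, -7, 9], [3, -1, -9, -17]].
There the 2×2 minor on rows k ∈ {0, 1}, columns (i,j) ∈ {(0,0), (1,0)} is det [[9, -7], [3, -9]] = -60 ≠ 0, so this unfolding has rank ≥ 2; CP rank is at least every unfolding rank, so rank(T) ≥ 2. (This is only a lower bound: in general the CP rank may exceed every unfolding rank, so we still need to exhibit 2 rank-1 terms summing to T.)
Upper bound — finding two terms. Write S_k = T[:,:,k] for the frontal slices: S₀ = [[9, -3], [-7, 9]], S₁ = [[3, -1], [-9, -17]].
If T = a₁ ⊗ b₁ ⊗ c₁ + a₂ ⊗ b₂ ⊗ c₂ then each S_k = c₁[k]·a₁b₁ᵀ + c₂[k]·a₂b₂ᵀ. S₀ and S₁ are linearly independent, so a₁b₁ᵀ and a₂b₂ᵀ must span the same plane of matrices: they are the rank-1 matrices of the form x·S₀ + y·S₁.
det(x·S₀ + y·S₁) is 60·x² − 160·xy − 60·y² = 20·(x − 3·y)(3·x + y), vanishing at (x:y) = (3:1) and (1:-3).
M₁ = 3·S₀ + S₁ = [[30, -10], [-30, 10]] = 10·(1, -1)(3, -1)ᵀ and M₂ = S₀ − 3·S₁ = [[0, 0], [20, 60]] = 20·(0, 1)(1, 3)ᵀ, so take a₁ = (1, -1), b₁ = (3, -1), a₂ = (0, 1), b₂ = (1, 3).
Each slice is an integer combination of E₁ = a₁b₁ᵀ and E₂ = a₂b₂ᵀ: S₀ = 3·E₁ + 2·E₂, S₁ = E₁ − 6·E₂; reading off coefficients, c₁ = (3, 1) and c₂ = (2, -6).
Hence T = (1, -1) ⊗ (3, -1) ⊗ (3, 1) + (0, 1) ⊗ (1, 3) ⊗ (2, -6), so rank(T) ≤ 2.
These bounds meet, so rank(T) = 2.
Check entry T[0,0,0] = 9: (1)·(3)·(3) + (0)·(1)·(2) = 9.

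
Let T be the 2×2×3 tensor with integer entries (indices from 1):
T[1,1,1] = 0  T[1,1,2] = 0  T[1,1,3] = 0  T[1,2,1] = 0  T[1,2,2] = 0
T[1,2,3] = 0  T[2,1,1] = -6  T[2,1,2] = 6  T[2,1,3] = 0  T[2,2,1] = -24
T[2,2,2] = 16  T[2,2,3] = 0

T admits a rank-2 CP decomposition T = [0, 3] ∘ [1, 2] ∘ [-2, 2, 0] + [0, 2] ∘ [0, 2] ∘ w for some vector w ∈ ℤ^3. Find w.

Subtract the known terms from T to get the rank-1 residual R = [0, 2] ∘ [0, 2] ∘ w, so R[i,j,k] = a[i]·b[j]·w[k]. Pick indices with nonzero a[2]·b[2] = (2)·(2) = 4. Only the fibre through (2,2,·) is needed: R[2,2,:] = T[2,2,:] − Σₗ aₗ[2]bₗ[2]cₗ = [-24, 16, 0] − (3)·(2)·[-2, 2, 0] = [-12, 4, 0]. Then w[k] = R[2,2,k] / 4 for each k, giving w = [-12, 4, 0] / 4 = [-3, 1, 0].

w = [-3, 1, 0]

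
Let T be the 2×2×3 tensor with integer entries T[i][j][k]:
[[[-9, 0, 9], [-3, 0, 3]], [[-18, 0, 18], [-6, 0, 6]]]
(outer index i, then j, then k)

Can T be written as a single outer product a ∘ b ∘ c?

Yes

If T = a ∘ b ∘ c then every fibre of T is a multiple of the corresponding factor, so read the factors off the fibres through the nonzero entry T[0,0,0] = -9.
The mode-1 fibre T[:,0,0] = [-9, -18] gives a = [1, 2] (primitive direction); the mode-2 fibre T[0,:,0] = [-9, -3] gives b = [3, 1]; then c[k] = T[0,0,k] / (a[0]·b[0]) = [-9, 0, 9] / 3 = [-3, 0, 3].
Expanding [1, 2] ∘ [3, 1] ∘ [-3, 0, 3] reproduces all 12 entries of T, so T = [1, 2] ∘ [3, 1] ∘ [-3, 0, 3] and rank(T) ≤ 1.
Equivalently every frontal slice T[:,:,k] is c[k] times the rank-1 matrix [1, 2] ∘ [3, 1]. So T has rank 1 (it is nonzero).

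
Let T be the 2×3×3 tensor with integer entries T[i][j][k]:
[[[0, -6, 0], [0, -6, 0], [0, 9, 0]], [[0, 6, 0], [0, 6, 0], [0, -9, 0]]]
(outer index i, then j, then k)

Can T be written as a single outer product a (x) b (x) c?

If T = a (x) b (x) c then every fibre of T is a multiple of the corresponding factor, so read the factors off the fibres through the nonzero entry T[0,0,1] = -6.
The mode-1 fibre T[:,0,1] = [-6, 6] gives a = [1, -1] (primitive direction); the mode-2 fibre T[0,:,1] = [-6, -6, 9] gives b = [2, 2, -3]; then c[k] = T[0,0,k] / (a[0]·b[0]) = [0, -6, 0] / 2 = [0, -3, 0].
Expanding [1, -1] (x) [2, 2, -3] (x) [0, -3, 0] reproduces all 18 entries of T, so T = [1, -1] (x) [2, 2, -3] (x) [0, -3, 0] and rank(T) ≤ 1.
Equivalently every frontal slice T[:,:,k] is c[k] times the rank-1 matrix [1, -1] (x) [2, 2, -3]. So T has rank 1 (it is nonzero).

Yes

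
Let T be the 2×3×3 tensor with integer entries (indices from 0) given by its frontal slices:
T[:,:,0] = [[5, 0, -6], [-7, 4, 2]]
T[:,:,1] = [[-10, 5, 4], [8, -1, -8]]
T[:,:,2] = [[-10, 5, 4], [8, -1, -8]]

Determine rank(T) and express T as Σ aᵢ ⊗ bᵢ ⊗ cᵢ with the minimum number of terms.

rank(T) = 2

Lower bound: the mode-2 unfolding of T (rows indexed by j, columns by (i,k) = (0,0), (0,1), (0,2), (1,0), (1,1), (1,2)) is [[5, -10, -10, -7, 8, 8], [0, 5, 5, 4, -1, -1], [-6, 4, 4, 2, -8, -8]].
There the 2×2 minor on rows j ∈ {0, 1}, columns (i,k) ∈ {(0,0), (0,1)} is det [[5, -10], [0, 5]] = 25 ≠ 0, so this unfolding has rank ≥ 2; CP rank is at least every unfolding rank, so rank(T) ≥ 2. (Flattening ranks never certify an upper bound on CP rank; for that we must actually write T with 2 rank-1 terms.)
Upper bound — finding two terms. Write S_k = T[:,:,k] for the frontal slices: S₀ = [[5, 0, -6], [-7, 4, 2]], S₁ = [[-10, 5, 4], [8, -1, -8]], S₂ = [[-10, 5, 4], [8, -1, -8]].
If T = a₁ ⊗ b₁ ⊗ c₁ + a₂ ⊗ b₂ ⊗ c₂ then each S_k = c₁[k]·a₁b₁ᵀ + c₂[k]·a₂b₂ᵀ. S₀ and S₁ are linearly independent, so a₁b₁ᵀ and a₂b₂ᵀ must span the same plane of matrices: they are the rank-1 matrices of the form x·S₀ + y·S₁.
The 2×2 minor of x·S₀ + y·S₁ on rows {0,1}, columns {0,1} is 20·x² − 10·xy − 30·y² = 10·(2·x − 3·y)(x + y), vanishing at (x:y) = (3:2) and (1:-1).
M₁ = 3·S₀ + 2·S₁ = [[-5, 10, -10], [-5, 10, -10]] = (-5)·(1, 1)(1, -2, 2)ᵀ and M₂ = S₀ − S₁ = [[15, -5, -10], [-15, 5, 10]] = 5·(1, -1)(3, -1, -2)ᵀ, so take a₁ = (1, 1), b₁ = (1, -2, 2), a₂ = (1, -1), b₂ = (3, -1, -2).
Each slice is an integer combination of E₁ = a₁b₁ᵀ and E₂ = a₂b₂ᵀ: S₀ = −E₁ + 2·E₂, S₁ = −E₁ − 3·E₂, S₂ = −E₁ − 3·E₂; reading off coefficients, c₁ = (-1, -1, -1) and c₂ = (2, -3, -3).
Hence T = (1, 1) ⊗ (1, -2, 2) ⊗ (-1, -1, -1) + (1, -1) ⊗ (3, -1, -2) ⊗ (2, -3, -3), so rank(T) ≤ 2.
These bounds meet, so rank(T) = 2.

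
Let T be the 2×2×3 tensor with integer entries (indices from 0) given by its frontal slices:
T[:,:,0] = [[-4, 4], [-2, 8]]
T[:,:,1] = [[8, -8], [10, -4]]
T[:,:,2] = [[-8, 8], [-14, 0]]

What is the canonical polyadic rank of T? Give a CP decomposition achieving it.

rank(T) = 3

Lower bound: the mode-3 unfolding of T (rows indexed by k, columns by (i,j) = (0,0), (0,1), (1,0), (1,1)) is [[-4, 4, -2, 8], [8, -8, 10, -4], [-8, 8, -14, 0]].
There the 3×3 minor on rows k ∈ {0, 1, 2}, columns (i,j) ∈ {(0,0), (1,0), (1,1)} is det [[-4, -2, 8], [8, 10, -4], [-8, -14, 0]] = -96 ≠ 0, so this unfolding has rank ≥ 3; CP rank is at least every unfolding rank, so rank(T) ≥ 3. (Flattening ranks never certify an upper bound on CP rank; for that we must actually write T with 3 rank-1 terms.)
Upper bound: T is a sum of 3 rank-1 terms, T = [0, 1] ∘ [1, 0] ∘ [0, 0, -2] + [0, 1] ∘ [1, 2] ∘ [2, 2, -4] + [1, 1] ∘ [1, -1] ∘ [-4, 8, -8] (one valid choice — decompositions are not unique — normalised so each a, b is primitive with positive first nonzero entry; check it by expanding all entries), so rank(T) ≤ 3.
These bounds meet, so rank(T) = 3.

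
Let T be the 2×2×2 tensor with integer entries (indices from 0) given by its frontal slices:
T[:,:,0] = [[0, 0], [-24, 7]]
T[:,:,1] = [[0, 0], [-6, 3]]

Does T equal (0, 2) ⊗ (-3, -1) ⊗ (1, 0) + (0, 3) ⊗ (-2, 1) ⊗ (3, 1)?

Reconstruct entrywise from the claimed factors. For example, T[0,0,0] = 0 and Σₗ aₗ[0]bₗ[0]cₗ[0] = (0)·(-3)·(1) + (0)·(-2)·(3) = 0; checking all 8 entries, every one matches. The claim holds.

Yes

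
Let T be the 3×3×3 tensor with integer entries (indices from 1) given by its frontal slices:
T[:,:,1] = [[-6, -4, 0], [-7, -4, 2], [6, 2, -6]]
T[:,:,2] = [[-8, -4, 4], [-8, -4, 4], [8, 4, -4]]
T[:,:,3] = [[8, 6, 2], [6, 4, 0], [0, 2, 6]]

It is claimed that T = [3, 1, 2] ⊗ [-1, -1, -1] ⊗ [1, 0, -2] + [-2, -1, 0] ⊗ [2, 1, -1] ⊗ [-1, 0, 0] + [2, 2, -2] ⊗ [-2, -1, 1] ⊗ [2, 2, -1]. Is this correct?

No

Reconstruct entry (1,1,1) from the claimed factors: Σₗ aₗ[1]bₗ[1]cₗ[1] = (3)·(-1)·(1) + (-2)·(2)·(-1) + (2)·(-2)·(2) = -7, but T[1,1,1] = -6. The claim is false.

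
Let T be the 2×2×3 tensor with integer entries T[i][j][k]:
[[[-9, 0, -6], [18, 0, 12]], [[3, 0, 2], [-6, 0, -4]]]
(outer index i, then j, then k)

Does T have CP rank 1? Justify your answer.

Yes

If T = a (x) b (x) c then every fibre of T is a multiple of the corresponding factor, so read the factors off the fibres through the nonzero entry T[0,0,0] = -9.
The mode-1 fibre T[:,0,0] = [-9, 3] gives a = (3, -1) (primitive direction); the mode-2 fibre T[0,:,0] = [-9, 18] gives b = (1, -2); then c[k] = T[0,0,k] / (a[0]·b[0]) = [-9, 0, -6] / 3 = (-3, 0, -2).
Expanding (3, -1) (x) (1, -2) (x) (-3, 0, -2) reproduces all 12 entries of T, so T = (3, -1) (x) (1, -2) (x) (-3, 0, -2) and rank(T) ≤ 1.
Equivalently every frontal slice T[:,:,k] is c[k] times the rank-1 matrix (3, -1) (x) (1, -2). So T has rank 1 (it is nonzero).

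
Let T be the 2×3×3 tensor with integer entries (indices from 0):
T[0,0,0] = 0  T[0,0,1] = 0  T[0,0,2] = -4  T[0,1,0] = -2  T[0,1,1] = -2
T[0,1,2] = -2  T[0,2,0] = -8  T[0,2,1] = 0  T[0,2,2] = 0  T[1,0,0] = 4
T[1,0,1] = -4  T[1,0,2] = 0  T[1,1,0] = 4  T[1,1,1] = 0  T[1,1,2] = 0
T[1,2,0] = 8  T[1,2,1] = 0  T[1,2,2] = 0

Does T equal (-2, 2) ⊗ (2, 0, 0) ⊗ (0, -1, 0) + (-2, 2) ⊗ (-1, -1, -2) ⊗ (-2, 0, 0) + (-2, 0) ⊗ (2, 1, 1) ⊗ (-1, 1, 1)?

No

Reconstruct entry (0,2,0) from the claimed factors: Σₗ aₗ[0]bₗ[2]cₗ[0] = (-2)·(0)·(0) + (-2)·(-2)·(-2) + (-2)·(1)·(-1) = -6, but T[0,2,0] = -8. The claim is false.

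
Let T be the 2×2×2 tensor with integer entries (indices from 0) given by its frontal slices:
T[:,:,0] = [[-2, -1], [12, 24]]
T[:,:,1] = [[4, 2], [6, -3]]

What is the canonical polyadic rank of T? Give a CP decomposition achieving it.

Lower bound: the mode-2 unfolding of T (rows indexed by j, columns by (i,k) = (0,0), (0,1), (1,0), (1,1)) is [[-2, 4, 12, 6], [-1, 2, 24, -3]].
There the 2×2 minor on rows j ∈ {0, 1}, columns (i,k) ∈ {(0,0), (1,0)} is det [[-2, 12], [-1, 24]] = -36 ≠ 0, so this unfolding has rank ≥ 2; CP rank is at least every unfolding rank, so rank(T) ≥ 2. (Unfolding ranks only ever bound the CP rank from below — rank(T) can be strictly larger than all of them — so the matching upper bound has to come from an explicit 2-term decomposition.)
Upper bound — finding two terms. Write S_k = T[:,:,k] for the frontal slices: S₀ = [[-2, -1], [12, 24]], S₁ = [[4, 2], [6, -3]].
If T = a₁ ⊗ b₁ ⊗ c₁ + a₂ ⊗ b₂ ⊗ c₂ then each S_k = c₁[k]·a₁b₁ᵀ + c₂[k]·a₂b₂ᵀ. S₀ and S₁ are linearly independent, so a₁b₁ᵀ and a₂b₂ᵀ must span the same plane of matrices: they are the rank-1 matrices of the form x·S₀ + y·S₁.
det(x·S₀ + y·S₁) is −36·x² + 84·xy − 24·y² = (-12)·(x − 2·y)(3·x − y), vanishing at (x:y) = (2:1) and (1:3).
M₁ = 2·S₀ + S₁ = [[0, 0], [30, 45]] = 15·(0, 1)(2, 3)ᵀ and M₂ = S₀ + 3·S₁ = [[10, 5], [30, 15]] = 5·(1, 3)(2, 1)ᵀ, so take a₁ = (0, 1), b₁ = (2, 3), a₂ = (1, 3), b₂ = (2, 1).
Each slice is an integer combination of E₁ = a₁b₁ᵀ and E₂ = a₂b₂ᵀ: S₀ = 9·E₁ − E₂, S₁ = −3·E₁ + 2·E₂; reading off coefficients, c₁ = (9, -3) and c₂ = (-1, 2).
Hence T = (0, 1) ⊗ (2, 3) ⊗ (9, -3) + (1, 3) ⊗ (2, 1) ⊗ (-1, 2), so rank(T) ≤ 2.
These bounds meet, so rank(T) = 2.

rank(T) = 2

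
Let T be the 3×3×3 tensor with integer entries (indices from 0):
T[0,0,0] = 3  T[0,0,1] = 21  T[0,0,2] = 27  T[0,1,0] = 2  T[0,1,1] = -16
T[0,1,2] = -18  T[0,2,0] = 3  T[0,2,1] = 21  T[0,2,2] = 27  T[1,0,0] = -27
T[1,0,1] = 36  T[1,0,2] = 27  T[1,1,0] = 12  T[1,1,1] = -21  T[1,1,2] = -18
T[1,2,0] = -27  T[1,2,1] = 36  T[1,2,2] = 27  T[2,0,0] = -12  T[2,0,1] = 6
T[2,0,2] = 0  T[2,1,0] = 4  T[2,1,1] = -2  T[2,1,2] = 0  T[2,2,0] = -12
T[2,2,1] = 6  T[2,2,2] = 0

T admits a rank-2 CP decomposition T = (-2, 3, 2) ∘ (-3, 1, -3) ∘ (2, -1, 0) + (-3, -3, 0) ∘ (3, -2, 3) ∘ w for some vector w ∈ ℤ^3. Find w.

Subtract the known terms from T to get the rank-1 residual R = (-3, -3, 0) ∘ (3, -2, 3) ∘ w, so R[i,j,k] = a[i]·b[j]·w[k]. Pick indices with nonzero a[0]·b[0] = (-3)·(3) = -9. Only the fibre through (0,0,·) is needed: R[0,0,:] = T[0,0,:] − Σₗ aₗ[0]bₗ[0]cₗ = [3, 21, 27] − (-2)·(-3)·(2, -1, 0) = [-9, 27, 27]. Then w[k] = R[0,0,k] / -9 for each k, giving w = [-9, 27, 27] / -9 = (1, -3, -3).

w = (1, -3, -3)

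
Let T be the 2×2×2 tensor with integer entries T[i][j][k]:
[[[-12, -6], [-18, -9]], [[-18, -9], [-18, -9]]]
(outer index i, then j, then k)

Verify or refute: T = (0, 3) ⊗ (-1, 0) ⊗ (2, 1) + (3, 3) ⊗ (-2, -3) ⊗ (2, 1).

Yes

Reconstruct entrywise from the claimed factors. For example, T[0,0,0] = -12 and Σₗ aₗ[0]bₗ[0]cₗ[0] = (0)·(-1)·(2) + (3)·(-2)·(2) = -12; checking all 8 entries, every one matches. The claim holds.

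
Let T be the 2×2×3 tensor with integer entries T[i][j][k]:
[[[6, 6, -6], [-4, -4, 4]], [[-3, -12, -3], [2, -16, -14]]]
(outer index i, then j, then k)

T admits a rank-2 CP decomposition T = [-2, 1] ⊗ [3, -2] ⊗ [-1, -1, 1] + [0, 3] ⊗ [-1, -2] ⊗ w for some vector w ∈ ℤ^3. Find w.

w = [0, 3, 2]

Subtract the known terms from T to get the rank-1 residual R = [0, 3] ⊗ [-1, -2] ⊗ w, so R[i,j,k] = a[i]·b[j]·w[k]. Pick indices with nonzero a[1]·b[0] = (3)·(-1) = -3. Only the fibre through (1,0,·) is needed: R[1,0,:] = T[1,0,:] − Σₗ aₗ[1]bₗ[0]cₗ = [-3, -12, -3] − (1)·(3)·[-1, -1, 1] = [0, -9, -6]. Then w[k] = R[1,0,k] / -3 for each k, giving w = [0, -9, -6] / -3 = [0, 3, 2].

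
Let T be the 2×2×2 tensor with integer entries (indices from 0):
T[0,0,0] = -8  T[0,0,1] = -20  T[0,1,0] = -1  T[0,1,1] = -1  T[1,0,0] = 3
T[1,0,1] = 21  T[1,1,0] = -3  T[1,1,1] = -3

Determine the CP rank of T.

2

Lower bound: the mode-2 unfolding of T (rows indexed by j, columns by (i,k) = (0,0), (0,1), (1,0), (1,1)) is [[-8, -20, 3, 21], [-1, -1, -3, -3]].
There the 2×2 minor on rows j ∈ {0, 1}, columns (i,k) ∈ {(0,0), (0,1)} is det [[-8, -20], [-1, -1]] = -12 ≠ 0, so this unfolding has rank ≥ 2; CP rank is at least every unfolding rank, so rank(T) ≥ 2. (Unfolding ranks only ever bound the CP rank from below — rank(T) can be strictly larger than all of them — so the matching upper bound has to come from an explicit 2-term decomposition.)
Upper bound — finding two terms. Write S_k = T[:,:,k] for the frontal slices: S₀ = [[-8, -1], [3, -3]], S₁ = [[-20, -1], [21, -3]].
If T = a₁ ∘ b₁ ∘ c₁ + a₂ ∘ b₂ ∘ c₂ then each S_k = c₁[k]·a₁b₁ᵀ + c₂[k]·a₂b₂ᵀ. S₀ and S₁ are linearly independent, so a₁b₁ᵀ and a₂b₂ᵀ must span the same plane of matrices: they are the rank-1 matrices of the form x·S₀ + y·S₁.
det(x·S₀ + y·S₁) is 27·x² + 108·xy + 81·y² = 27·(x + 3·y)(x + y), vanishing at (x:y) = (3:-1) and (1:-1).
M₁ = 3·S₀ − S₁ = [[-4, -2], [-12, -6]] = (-2)·[1, 3][2, 1]ᵀ and M₂ = S₀ − S₁ = [[12, 0], [-18, 0]] = 6·[2, -3][1, 0]ᵀ, so take a₁ = [1, 3], b₁ = [2, 1], a₂ = [2, -3], b₂ = [1, 0].
Each slice is an integer combination of E₁ = a₁b₁ᵀ and E₂ = a₂b₂ᵀ: S₀ = −E₁ − 3·E₂, S₁ = −E₁ − 9·E₂; reading off coefficients, c₁ = [-1, -1] and c₂ = [-3, -9].
Hence T = [1, 3] ∘ [2, 1] ∘ [-1, -1] + [2, -3] ∘ [1, 0] ∘ [-3, -9], so rank(T) ≤ 2.
These bounds meet, so rank(T) = 2.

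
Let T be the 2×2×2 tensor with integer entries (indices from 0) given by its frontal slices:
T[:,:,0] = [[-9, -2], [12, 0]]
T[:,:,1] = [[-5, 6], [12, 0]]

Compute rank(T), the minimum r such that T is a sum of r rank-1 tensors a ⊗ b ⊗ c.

Lower bound: the mode-3 unfolding of T (rows indexed by k, columns by (i,j) = (0,0), (0,1), (1,0), (1,1)) is [[-9, -2, 12, 0], [-5, 6, 12, 0]].
There the 2×2 minor on rows k ∈ {0, 1}, columns (i,j) ∈ {(0,0), (0,1)} is det [[-9, -2], [-5, 6]] = -64 ≠ 0, so this unfolding has rank ≥ 2; CP rank is at least every unfolding rank, so rank(T) ≥ 2. (Flattening ranks never certify an upper bound on CP rank; for that we must actually write T with 2 rank-1 terms.)
Upper bound — finding two terms. Write S_k = T[:,:,k] for the frontal slices: S₀ = [[-9, -2], [12, 0]], S₁ = [[-5, 6], [12, 0]].
If T = a₁ ⊗ b₁ ⊗ c₁ + a₂ ⊗ b₂ ⊗ c₂ then each S_k = c₁[k]·a₁b₁ᵀ + c₂[k]·a₂b₂ᵀ. S₀ and S₁ are linearly independent, so a₁b₁ᵀ and a₂b₂ᵀ must span the same plane of matrices: they are the rank-1 matrices of the form x·S₀ + y·S₁.
det(x·S₀ + y·S₁) is 24·x² − 48·xy − 72·y² = 24·(x − 3·y)(x + y), vanishing at (x:y) = (3:1) and (1:-1).
M₁ = 3·S₀ + S₁ = [[-32, 0], [48, 0]] = (-16)·(2, -3)(1, 0)ᵀ and M₂ = S₀ − S₁ = [[-4, -8], [0, 0]] = (-4)·(1, 0)(1, 2)ᵀ, so take a₁ = (2, -3), b₁ = (1, 0), a₂ = (1, 0), b₂ = (1, 2).
Each slice is an integer combination of E₁ = a₁b₁ᵀ and E₂ = a₂b₂ᵀ: S₀ = −4·E₁ − E₂, S₁ = −4·E₁ + 3·E₂; reading off coefficients, c₁ = (-4, -4) and c₂ = (-1, 3).
Hence T = (2, -3) ⊗ (1, 0) ⊗ (-4, -4) + (1, 0) ⊗ (1, 2) ⊗ (-1, 3), so rank(T) ≤ 2.
These bounds meet, so rank(T) = 2.
Check entry T[0,0,1] = -5: (2)·(1)·(-4) + (1)·(1)·(3) = -5.

2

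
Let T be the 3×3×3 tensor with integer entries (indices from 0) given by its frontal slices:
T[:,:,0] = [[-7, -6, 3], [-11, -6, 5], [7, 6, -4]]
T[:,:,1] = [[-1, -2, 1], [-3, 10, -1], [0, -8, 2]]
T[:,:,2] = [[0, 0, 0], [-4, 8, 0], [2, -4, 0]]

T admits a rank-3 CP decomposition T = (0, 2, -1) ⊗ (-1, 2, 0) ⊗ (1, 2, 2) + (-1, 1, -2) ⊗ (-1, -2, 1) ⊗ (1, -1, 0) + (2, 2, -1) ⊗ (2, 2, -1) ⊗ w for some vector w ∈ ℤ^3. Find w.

w = (-2, 0, 0)

Subtract the known terms from T to get the rank-1 residual R = (2, 2, -1) ⊗ (2, 2, -1) ⊗ w, so R[i,j,k] = a[i]·b[j]·w[k]. Pick indices with nonzero a[0]·b[0] = (2)·(2) = 4. Only the fibre through (0,0,·) is needed: R[0,0,:] = T[0,0,:] − Σₗ aₗ[0]bₗ[0]cₗ = [-7, -1, 0] − (0)·(-1)·(1, 2, 2) − (-1)·(-1)·(1, -1, 0) = [-8, 0, 0]. Then w[k] = R[0,0,k] / 4 for each k, giving w = [-8, 0, 0] / 4 = (-2, 0, 0).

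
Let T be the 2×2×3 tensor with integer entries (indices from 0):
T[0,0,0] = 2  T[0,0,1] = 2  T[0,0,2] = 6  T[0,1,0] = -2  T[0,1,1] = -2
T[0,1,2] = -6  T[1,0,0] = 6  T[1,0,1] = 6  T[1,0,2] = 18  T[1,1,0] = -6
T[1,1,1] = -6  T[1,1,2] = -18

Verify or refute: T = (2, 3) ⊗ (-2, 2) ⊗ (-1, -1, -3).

No

Reconstruct entry (0,0,0) from the claimed factors: Σₗ aₗ[0]bₗ[0]cₗ[0] = (2)·(-2)·(-1) = 4, but T[0,0,0] = 2. The claim is false.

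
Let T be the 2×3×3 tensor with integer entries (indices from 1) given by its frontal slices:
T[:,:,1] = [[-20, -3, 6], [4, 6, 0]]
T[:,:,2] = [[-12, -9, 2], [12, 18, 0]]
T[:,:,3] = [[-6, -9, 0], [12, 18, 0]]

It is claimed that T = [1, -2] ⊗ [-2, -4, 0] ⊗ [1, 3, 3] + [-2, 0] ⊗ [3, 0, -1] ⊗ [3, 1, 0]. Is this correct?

No

Reconstruct entry (1,2,1) from the claimed factors: Σₗ aₗ[1]bₗ[2]cₗ[1] = (1)·(-4)·(1) + (-2)·(0)·(3) = -4, but T[1,2,1] = -3. The claim is false.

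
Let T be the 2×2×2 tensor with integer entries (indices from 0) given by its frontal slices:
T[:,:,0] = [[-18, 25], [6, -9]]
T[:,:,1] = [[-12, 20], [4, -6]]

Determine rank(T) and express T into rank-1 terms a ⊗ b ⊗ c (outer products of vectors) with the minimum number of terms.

rank(T) = 2

Lower bound: the mode-2 unfolding of T (rows indexed by j, columns by (i,k) = (0,0), (0,1), (1,0), (1,1)) is [[-18, -12, 6, 4], [25, 20, -9, -6]].
There the 2×2 minor on rows j ∈ {0, 1}, columns (i,k) ∈ {(0,0), (0,1)} is det [[-18, -12], [25, 20]] = -60 ≠ 0, so this unfolding has rank ≥ 2; CP rank is at least every unfolding rank, so rank(T) ≥ 2. (Unfolding ranks only ever bound the CP rank from below — rank(T) can be strictly larger than all of them — so the matching upper bound has to come from an explicit 2-term decomposition.)
Upper bound — finding two terms. Write S_k = T[:,:,k] for the frontal slices: S₀ = [[-18, 25], [6, -9]], S₁ = [[-12, 20], [4, -6]].
If T = a₁ ⊗ b₁ ⊗ c₁ + a₂ ⊗ b₂ ⊗ c₂ then each S_k = c₁[k]·a₁b₁ᵀ + c₂[k]·a₂b₂ᵀ. S₀ and S₁ are linearly independent, so a₁b₁ᵀ and a₂b₂ᵀ must span the same plane of matrices: they are the rank-1 matrices of the form x·S₀ + y·S₁.
det(x·S₀ + y·S₁) is 12·x² − 4·xy − 8·y² = 4·(3·x + 2·y)(x − y), vanishing at (x:y) = (2:-3) and (1:1).
M₁ = 2·S₀ − 3·S₁ = [[0, -10], [0, 0]] = (-10)·[1, 0][0, 1]ᵀ and M₂ = S₀ + S₁ = [[-30, 45], [10, -15]] = (-5)·[3, -1][2, -3]ᵀ, so take a₁ = [1, 0], b₁ = [0, 1], a₂ = [3, -1], b₂ = [2, -3].
Each slice is an integer combination of E₁ = a₁b₁ᵀ and E₂ = a₂b₂ᵀ: S₀ = −2·E₁ − 3·E₂, S₁ = 2·E₁ − 2·E₂; reading off coefficients, c₁ = [-2, 2] and c₂ = [-3, -2].
Hence T = [1, 0] ⊗ [0, 1] ⊗ [-2, 2] + [3, -1] ⊗ [2, -3] ⊗ [-3, -2], so rank(T) ≤ 2.
These bounds meet, so rank(T) = 2.
Check entry T[1,0,1] = 4: (0)·(0)·(2) + (-1)·(2)·(-2) = 4.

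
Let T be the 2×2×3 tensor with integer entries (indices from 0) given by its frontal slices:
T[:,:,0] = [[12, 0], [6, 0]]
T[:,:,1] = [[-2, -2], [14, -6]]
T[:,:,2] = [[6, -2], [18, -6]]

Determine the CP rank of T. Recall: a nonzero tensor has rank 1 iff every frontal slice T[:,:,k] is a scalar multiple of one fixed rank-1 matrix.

2

Lower bound: the mode-2 unfolding of T (rows indexed by j, columns by (i,k) = (0,0), (0,1), (0,2), (1,0), (1,1), (1,2)) is [[12, -2, 6, 6, 14, 18], [0, -2, -2, 0, -6, -6]].
There the 2×2 minor on rows j ∈ {0, 1}, columns (i,k) ∈ {(0,0), (0,1)} is det [[12, -2], [0, -2]] = -24 ≠ 0, so this unfolding has rank ≥ 2; CP rank is at least every unfolding rank, so rank(T) ≥ 2. (This is only a lower bound: in general the CP rank may exceed every unfolding rank, so we still need to exhibit 2 rank-1 terms summing to T.)
Upper bound — finding two terms. Write S_k = T[:,:,k] for the frontal slices: S₀ = [[12, 0], [6, 0]], S₁ = [[-2, -2], [14, -6]], S₂ = [[6, -2], [18, -6]].
If T = a₁ (x) b₁ (x) c₁ + a₂ (x) b₂ (x) c₂ then each S_k = c₁[k]·a₁b₁ᵀ + c₂[k]·a₂b₂ᵀ. S₀ and S₁ are linearly independent, so a₁b₁ᵀ and a₂b₂ᵀ must span the same plane of matrices: they are the rank-1 matrices of the form x·S₀ + y·S₁.
det(x·S₀ + y·S₁) is −60·xy + 40·y² = (-20)·(3·x − 2·y)(y), vanishing at (x:y) = (2:3) and (1:0).
M₁ = 2·S₀ + 3·S₁ = [[18, -6], [54, -18]] = 6·(1, 3)(3, -1)ᵀ and M₂ = S₀ = [[12, 0], [6, 0]] = 6·(2, 1)(1, 0)ᵀ, so take a₁ = (1, 3), b₁ = (3, -1), a₂ = (2, 1), b₂ = (1, 0).
Each slice is an integer combination of E₁ = a₁b₁ᵀ and E₂ = a₂b₂ᵀ: S₀ = 6·E₂, S₁ = 2·E₁ − 4·E₂, S₂ = 2·E₁; reading off coefficients, c₁ = (0, 2, 2) and c₂ = (6, -4, 0).
Hence T = (1, 3) (x) (3, -1) (x) (0, 2, 2) + (2, 1) (x) (1, 0) (x) (6, -4, 0), so rank(T) ≤ 2.
These bounds meet, so rank(T) = 2.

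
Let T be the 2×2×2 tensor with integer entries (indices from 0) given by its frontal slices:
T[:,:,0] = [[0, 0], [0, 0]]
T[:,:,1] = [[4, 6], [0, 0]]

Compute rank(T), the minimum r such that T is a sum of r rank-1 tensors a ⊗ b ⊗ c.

Lower bound: T ≠ 0 (e.g. T[0,0,1] = 4), so rank(T) ≥ 1.
Upper bound: if T = a ⊗ b ⊗ c then every fibre of T is a multiple of the corresponding factor, so read the factors off the fibres through the nonzero entry T[0,0,1] = 4.
The mode-1 fibre T[:,0,1] = [4, 0] gives a = (1, 0) (primitive direction); the mode-2 fibre T[0,:,1] = [4, 6] gives b = (2, 3); then c[k] = T[0,0,k] / (a[0]·b[0]) = [0, 4] / 2 = (0, 2).
Expanding (1, 0) ⊗ (2, 3) ⊗ (0, 2) reproduces all 8 entries of T, so T = (1, 0) ⊗ (2, 3) ⊗ (0, 2) and rank(T) ≤ 1.
These bounds meet, so rank(T) = 1.
Check entry T[1,0,1] = 0: (0)·(2)·(2) = 0.

1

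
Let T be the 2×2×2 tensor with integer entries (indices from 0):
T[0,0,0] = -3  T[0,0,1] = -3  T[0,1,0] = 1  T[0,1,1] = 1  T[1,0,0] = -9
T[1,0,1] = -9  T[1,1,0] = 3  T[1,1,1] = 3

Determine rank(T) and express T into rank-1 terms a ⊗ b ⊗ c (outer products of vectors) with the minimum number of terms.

Lower bound: T ≠ 0 (e.g. T[0,0,0] = -3), so rank(T) ≥ 1.
Upper bound: the mode-1 fibre T[:,0,0] = [-3, -9] gives a = [1, 3] (primitive direction); the mode-2 fibre T[0,:,0] = [-3, 1] gives b = [3, -1]; then c[k] = T[0,0,k] / (a[0]·b[0]) = [-3, -3] / 3 = [-1, -1].
Expanding [1, 3] ⊗ [3, -1] ⊗ [-1, -1] reproduces all 8 entries of T, so T = [1, 3] ⊗ [3, -1] ⊗ [-1, -1] and rank(T) ≤ 1.
These bounds meet, so rank(T) = 1.

rank(T) = 1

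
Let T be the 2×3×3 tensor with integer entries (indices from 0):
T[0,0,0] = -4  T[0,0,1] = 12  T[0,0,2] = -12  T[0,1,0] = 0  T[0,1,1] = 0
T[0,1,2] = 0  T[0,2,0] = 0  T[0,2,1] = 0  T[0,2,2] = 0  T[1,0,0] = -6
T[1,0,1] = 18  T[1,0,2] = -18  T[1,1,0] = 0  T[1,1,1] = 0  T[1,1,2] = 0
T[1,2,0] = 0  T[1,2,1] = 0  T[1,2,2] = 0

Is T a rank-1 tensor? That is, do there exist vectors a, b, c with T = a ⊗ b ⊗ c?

Yes

If T = a ⊗ b ⊗ c then every fibre of T is a multiple of the corresponding factor, so read the factors off the fibres through the nonzero entry T[0,0,0] = -4.
The mode-1 fibre T[:,0,0] = [-4, -6] gives a = (2, 3) (primitive direction); the mode-2 fibre T[0,:,0] = [-4, 0, 0] gives b = (1, 0, 0); then c[k] = T[0,0,k] / (a[0]·b[0]) = [-4, 12, -12] / 2 = (-2, 6, -6).
Expanding (2, 3) ⊗ (1, 0, 0) ⊗ (-2, 6, -6) reproduces all 18 entries of T, so T = (2, 3) ⊗ (1, 0, 0) ⊗ (-2, 6, -6) and rank(T) ≤ 1.
Equivalently every frontal slice T[:,:,k] is c[k] times the rank-1 matrix (2, 3) ⊗ (1, 0, 0). So T has rank 1 (it is nonzero).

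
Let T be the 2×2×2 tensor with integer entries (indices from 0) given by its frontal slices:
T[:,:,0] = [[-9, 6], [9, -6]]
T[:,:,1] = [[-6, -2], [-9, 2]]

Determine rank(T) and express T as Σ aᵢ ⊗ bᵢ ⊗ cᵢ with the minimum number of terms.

Lower bound: the mode-3 unfolding of T (rows indexed by k, columns by (i,j) = (0,0), (0,1), (1,0), (1,1)) is [[-9, 6, 9, -6], [-6, -2, -9, 2]].
There the 2×2 minor on rows k ∈ {0, 1}, columns (i,j) ∈ {(0,0), (0,1)} is det [[-9, 6], [-6, -2]] = 54 ≠ 0, so this unfolding has rank ≥ 2; CP rank is at least every unfolding rank, so rank(T) ≥ 2. (Unfolding ranks only ever bound the CP rank from below — rank(T) can be strictly larger than all of them — so the matching upper bound has to come from an explicit 2-term decomposition.)
Upper bound — finding two terms. Write S_k = T[:,:,k] for the frontal slices: S₀ = [[-9, 6], [9, -6]], S₁ = [[-6, -2], [-9, 2]].
If T = a₁ ⊗ b₁ ⊗ c₁ + a₂ ⊗ b₂ ⊗ c₂ then each S_k = c₁[k]·a₁b₁ᵀ + c₂[k]·a₂b₂ᵀ. S₀ and S₁ are linearly independent, so a₁b₁ᵀ and a₂b₂ᵀ must span the same plane of matrices: they are the rank-1 matrices of the form x·S₀ + y·S₁.
det(x·S₀ + y·S₁) is 90·xy − 30·y² = 30·(3·x − y)(y), vanishing at (x:y) = (1:3) and (1:0).
M₁ = S₀ + 3·S₁ = [[-27, 0], [-18, 0]] = (-9)·[3, 2][1, 0]ᵀ and M₂ = S₀ = [[-9, 6], [9, -6]] = (-3)·[1, -1][3, -2]ᵀ, so take a₁ = [3, 2], b₁ = [1, 0], a₂ = [1, -1], b₂ = [3, -2].
Each slice is an integer combination of E₁ = a₁b₁ᵀ and E₂ = a₂b₂ᵀ: S₀ = −3·E₂, S₁ = −3·E₁ + E₂; reading off coefficients, c₁ = [0, -3] and c₂ = [-3, 1].
Hence T = [3, 2] ⊗ [1, 0] ⊗ [0, -3] + [1, -1] ⊗ [3, -2] ⊗ [-3, 1], so rank(T) ≤ 2.
These bounds meet, so rank(T) = 2.
Check entry T[1,0,1] = -9: (2)·(1)·(-3) + (-1)·(3)·(1) = -9.

rank(T) = 2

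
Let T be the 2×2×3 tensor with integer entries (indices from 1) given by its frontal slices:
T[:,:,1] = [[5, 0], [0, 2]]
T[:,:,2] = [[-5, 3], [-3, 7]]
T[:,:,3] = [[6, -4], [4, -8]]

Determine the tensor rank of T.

Lower bound: the mode-3 unfolding of T (rows indexed by k, columns by (i,j) = (1,1), (1,2), (2,1), (2,2)) is [[5, 0, 0, 2], [-5, 3, -3, 7], [6, -4, 4, -8]].
There the 3×3 minor on rows k ∈ {1, 2, 3}, columns (i,j) ∈ {(1,1), (1,2), (2,2)} is det [[5, 0, 2], [-5, 3, 7], [6, -4, -8]] = 24 ≠ 0, so this unfolding has rank ≥ 3; CP rank is at least every unfolding rank, so rank(T) ≥ 3. (This is only a lower bound: in general the CP rank may exceed every unfolding rank, so we still need to exhibit 3 rank-1 terms summing to T.)
Upper bound: T is a sum of 3 rank-1 terms, T = [1, 0] ⊗ [1, 0] ⊗ [4, -4, 4] + [1, 1] ⊗ [1, -1] ⊗ [2, 1, 0] + [1, 2] ⊗ [1, -2] ⊗ [-1, -2, 2] (one valid choice — decompositions are not unique — normalised so each a, b is primitive with positive first nonzero entry; check it by expanding all entries), so rank(T) ≤ 3.
These bounds meet, so rank(T) = 3.

3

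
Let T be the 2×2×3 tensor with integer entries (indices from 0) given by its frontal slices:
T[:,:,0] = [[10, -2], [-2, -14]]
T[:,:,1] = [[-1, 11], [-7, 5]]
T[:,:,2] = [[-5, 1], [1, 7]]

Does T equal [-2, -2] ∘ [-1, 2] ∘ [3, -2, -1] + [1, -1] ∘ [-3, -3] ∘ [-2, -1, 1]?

Reconstruct entry (0,0,0) from the claimed factors: Σₗ aₗ[0]bₗ[0]cₗ[0] = (-2)·(-1)·(3) + (1)·(-3)·(-2) = 12, but T[0,0,0] = 10. The claim is false.

No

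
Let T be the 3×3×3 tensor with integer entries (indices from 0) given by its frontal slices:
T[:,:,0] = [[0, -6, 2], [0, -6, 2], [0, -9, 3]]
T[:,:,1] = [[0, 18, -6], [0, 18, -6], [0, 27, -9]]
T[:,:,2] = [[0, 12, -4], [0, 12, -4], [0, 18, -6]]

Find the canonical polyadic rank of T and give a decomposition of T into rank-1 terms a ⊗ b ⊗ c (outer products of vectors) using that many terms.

Lower bound: T ≠ 0 (e.g. T[0,1,0] = -6), so rank(T) ≥ 1.
Upper bound: the mode-1 fibre T[:,1,0] = [-6, -6, -9] gives a = [2, 2, 3] (primitive direction); the mode-2 fibre T[0,:,0] = [0, -6, 2] gives b = [0, 3, -1]; then c[k] = T[0,1,k] / (a[0]·b[1]) = [-6, 18, 12] / 6 = [-1, 3, 2].
Expanding [2, 2, 3] ⊗ [0, 3, -1] ⊗ [-1, 3, 2] reproduces all 27 entries of T, so T = [2, 2, 3] ⊗ [0, 3, -1] ⊗ [-1, 3, 2] and rank(T) ≤ 1.
These bounds meet, so rank(T) = 1.

rank(T) = 1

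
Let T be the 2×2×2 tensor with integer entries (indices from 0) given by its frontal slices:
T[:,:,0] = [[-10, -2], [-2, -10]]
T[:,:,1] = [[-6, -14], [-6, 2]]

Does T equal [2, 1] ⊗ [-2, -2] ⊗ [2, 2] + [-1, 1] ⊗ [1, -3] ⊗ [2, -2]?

Reconstruct entrywise from the claimed factors. For example, T[1,1,1] = 2 and Σₗ aₗ[1]bₗ[1]cₗ[1] = (1)·(-2)·(2) + (1)·(-3)·(-2) = 2; checking all 8 entries, every one matches. The claim holds.

Yes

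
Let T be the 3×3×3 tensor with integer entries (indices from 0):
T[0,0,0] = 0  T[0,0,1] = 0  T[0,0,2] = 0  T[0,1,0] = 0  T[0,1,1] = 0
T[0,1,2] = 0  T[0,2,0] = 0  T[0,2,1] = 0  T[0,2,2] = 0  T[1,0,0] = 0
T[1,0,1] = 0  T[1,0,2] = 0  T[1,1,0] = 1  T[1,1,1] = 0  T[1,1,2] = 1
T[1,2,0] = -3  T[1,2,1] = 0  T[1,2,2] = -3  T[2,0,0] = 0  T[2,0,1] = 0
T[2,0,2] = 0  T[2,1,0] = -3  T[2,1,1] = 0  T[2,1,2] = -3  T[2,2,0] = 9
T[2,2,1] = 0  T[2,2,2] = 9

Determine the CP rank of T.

Lower bound: T ≠ 0 (e.g. T[1,1,0] = 1), so rank(T) ≥ 1.
Upper bound: the mode-1 fibre T[:,1,0] = [0, 1, -3] gives a = [0, 1, -3] (primitive direction); the mode-2 fibre T[1,:,0] = [0, 1, -3] gives b = [0, 1, -3]; then c[k] = T[1,1,k] / (a[1]·b[1]) = [1, 0, 1] / 1 = [1, 0, 1].
Expanding [0, 1, -3] ⊗ [0, 1, -3] ⊗ [1, 0, 1] reproduces all 27 entries of T, so T = [0, 1, -3] ⊗ [0, 1, -3] ⊗ [1, 0, 1] and rank(T) ≤ 1.
These bounds meet, so rank(T) = 1.

1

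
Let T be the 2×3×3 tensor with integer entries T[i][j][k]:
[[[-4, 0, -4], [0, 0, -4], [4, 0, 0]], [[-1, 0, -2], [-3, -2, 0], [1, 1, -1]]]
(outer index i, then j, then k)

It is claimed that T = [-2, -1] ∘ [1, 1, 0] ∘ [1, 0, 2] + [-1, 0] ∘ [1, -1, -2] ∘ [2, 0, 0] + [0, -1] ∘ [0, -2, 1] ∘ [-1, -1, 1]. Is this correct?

Reconstruct entrywise from the claimed factors. For example, T[1,0,0] = -1 and Σₗ aₗ[1]bₗ[0]cₗ[0] = (-1)·(1)·(1) + (0)·(1)·(2) + (-1)·(0)·(-1) = -1; checking all 18 entries, every one matches. The claim holds.

Yes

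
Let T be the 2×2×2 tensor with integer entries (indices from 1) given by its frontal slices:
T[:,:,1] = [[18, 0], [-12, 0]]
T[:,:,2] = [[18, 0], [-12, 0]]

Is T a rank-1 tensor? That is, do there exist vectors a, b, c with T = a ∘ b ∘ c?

Yes

The mode-1 fibre T[:,1,1] = [18, -12] gives a = [3, -2] (primitive direction); the mode-2 fibre T[1,:,1] = [18, 0] gives b = [1, 0]; then c[k] = T[1,1,k] / (a[1]·b[1]) = [18, 18] / 3 = [6, 6].
Expanding [3, -2] ∘ [1, 0] ∘ [6, 6] reproduces all 8 entries of T, so T = [3, -2] ∘ [1, 0] ∘ [6, 6] and rank(T) ≤ 1.
Equivalently every frontal slice T[:,:,k] is c[k] times the rank-1 matrix [3, -2] ∘ [1, 0]. So T has rank 1 (it is nonzero).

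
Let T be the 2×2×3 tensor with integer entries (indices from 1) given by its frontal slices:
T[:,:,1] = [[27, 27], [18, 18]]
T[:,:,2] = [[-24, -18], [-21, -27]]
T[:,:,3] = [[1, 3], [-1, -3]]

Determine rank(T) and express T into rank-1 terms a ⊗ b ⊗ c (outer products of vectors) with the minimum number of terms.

rank(T) = 2

Lower bound: the mode-1 unfolding of T (rows indexed by i, columns by (j,k) = (1,1), (1,2), (1,3), (2,1), (2,2), (2,3)) is [[27, -24, 1, 27, -18, 3], [18, -21, -1, 18, -27, -3]].
There the 2×2 minor on rows i ∈ {1, 2}, columns (j,k) ∈ {(1,1), (1,2)} is det [[27, -24], [18, -21]] = -135 ≠ 0, so this unfolding has rank ≥ 2; CP rank is at least every unfolding rank, so rank(T) ≥ 2. (This is only a lower bound: in general the CP rank may exceed every unfolding rank, so we still need to exhibit 2 rank-1 terms summing to T.)
Upper bound — finding two terms. Write S_k = T[:,:,k] for the frontal slices: S₁ = [[27, 27], [18, 18]], S₂ = [[-24, -18], [-21, -27]], S₃ = [[1, 3], [-1, -3]].
If T = a₁ ⊗ b₁ ⊗ c₁ + a₂ ⊗ b₂ ⊗ c₂ then each S_k = c₁[k]·a₁b₁ᵀ + c₂[k]·a₂b₂ᵀ. S₁ and S₂ are linearly independent, so a₁b₁ᵀ and a₂b₂ᵀ must span the same plane of matrices: they are the rank-1 matrices of the form x·S₁ + y·S₂.
det(x·S₁ + y·S₂) is −270·xy + 270·y² = (-270)·(x − y)(y), vanishing at (x:y) = (1:1) and (1:0).
M₁ = S₁ + S₂ = [[3, 9], [-3, -9]] = 3·(1, -1)(1, 3)ᵀ and M₂ = S₁ = [[27, 27], [18, 18]] = 9·(3, 2)(1, 1)ᵀ, so take a₁ = (1, -1), b₁ = (1, 3), a₂ = (3, 2), b₂ = (1, 1).
Each slice is an integer combination of E₁ = a₁b₁ᵀ and E₂ = a₂b₂ᵀ: S₁ = 9·E₂, S₂ = 3·E₁ − 9·E₂, S₃ = E₁; reading off coefficients, c₁ = (0, 3, 1) and c₂ = (9, -9, 0).
Hence T = (1, -1) ⊗ (1, 3) ⊗ (0, 3, 1) + (3, 2) ⊗ (1, 1) ⊗ (9, -9, 0), so rank(T) ≤ 2.
These bounds meet, so rank(T) = 2.
Check entry T[2,2,1] = 18: (-1)·(3)·(0) + (2)·(1)·(9) = 18.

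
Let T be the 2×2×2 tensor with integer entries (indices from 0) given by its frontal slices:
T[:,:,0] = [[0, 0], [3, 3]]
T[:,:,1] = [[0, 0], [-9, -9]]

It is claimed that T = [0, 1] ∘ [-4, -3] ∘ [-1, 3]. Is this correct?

Reconstruct entry (1,0,0) from the claimed factors: Σₗ aₗ[1]bₗ[0]cₗ[0] = (1)·(-4)·(-1) = 4, but T[1,0,0] = 3. The claim is false.

No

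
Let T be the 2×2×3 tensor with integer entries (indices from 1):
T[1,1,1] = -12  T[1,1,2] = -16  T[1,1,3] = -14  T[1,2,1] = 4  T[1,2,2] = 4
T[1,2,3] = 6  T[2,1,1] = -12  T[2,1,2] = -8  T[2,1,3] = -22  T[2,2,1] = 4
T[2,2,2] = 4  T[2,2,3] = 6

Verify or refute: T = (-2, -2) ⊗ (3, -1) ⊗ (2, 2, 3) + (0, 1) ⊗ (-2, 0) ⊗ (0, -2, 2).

No

Reconstruct entry (1,1,2) from the claimed factors: Σₗ aₗ[1]bₗ[1]cₗ[2] = (-2)·(3)·(2) + (0)·(-2)·(-2) = -12, but T[1,1,2] = -16. The claim is false.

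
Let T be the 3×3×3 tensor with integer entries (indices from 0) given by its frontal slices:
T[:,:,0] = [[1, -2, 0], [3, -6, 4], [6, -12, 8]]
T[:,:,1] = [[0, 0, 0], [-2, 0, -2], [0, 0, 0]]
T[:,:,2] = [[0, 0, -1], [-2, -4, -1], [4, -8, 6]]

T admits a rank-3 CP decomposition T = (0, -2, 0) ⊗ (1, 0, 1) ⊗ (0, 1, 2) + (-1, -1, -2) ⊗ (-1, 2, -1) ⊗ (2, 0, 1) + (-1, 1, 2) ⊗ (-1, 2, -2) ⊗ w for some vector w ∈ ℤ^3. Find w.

w = (-1, 0, -1)

Subtract the known terms from T to get the rank-1 residual R = (-1, 1, 2) ⊗ (-1, 2, -2) ⊗ w, so R[i,j,k] = a[i]·b[j]·w[k]. Pick indices with nonzero a[0]·b[0] = (-1)·(-1) = 1. Only the fibre through (0,0,·) is needed: R[0,0,:] = T[0,0,:] − Σₗ aₗ[0]bₗ[0]cₗ = [1, 0, 0] − (0)·(1)·(0, 1, 2) − (-1)·(-1)·(2, 0, 1) = [-1, 0, -1]. Then w[k] = R[0,0,k] / 1 for each k, giving w = [-1, 0, -1] / 1 = (-1, 0, -1).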